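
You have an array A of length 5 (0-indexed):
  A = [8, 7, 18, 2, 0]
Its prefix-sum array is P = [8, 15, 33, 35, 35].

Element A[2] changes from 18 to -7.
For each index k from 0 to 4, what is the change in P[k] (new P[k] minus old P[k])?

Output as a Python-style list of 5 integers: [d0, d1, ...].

Answer: [0, 0, -25, -25, -25]

Derivation:
Element change: A[2] 18 -> -7, delta = -25
For k < 2: P[k] unchanged, delta_P[k] = 0
For k >= 2: P[k] shifts by exactly -25
Delta array: [0, 0, -25, -25, -25]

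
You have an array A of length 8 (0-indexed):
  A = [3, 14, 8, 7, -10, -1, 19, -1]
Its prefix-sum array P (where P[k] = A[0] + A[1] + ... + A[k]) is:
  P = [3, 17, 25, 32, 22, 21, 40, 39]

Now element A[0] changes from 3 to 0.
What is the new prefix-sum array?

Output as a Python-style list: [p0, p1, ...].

Answer: [0, 14, 22, 29, 19, 18, 37, 36]

Derivation:
Change: A[0] 3 -> 0, delta = -3
P[k] for k < 0: unchanged (A[0] not included)
P[k] for k >= 0: shift by delta = -3
  P[0] = 3 + -3 = 0
  P[1] = 17 + -3 = 14
  P[2] = 25 + -3 = 22
  P[3] = 32 + -3 = 29
  P[4] = 22 + -3 = 19
  P[5] = 21 + -3 = 18
  P[6] = 40 + -3 = 37
  P[7] = 39 + -3 = 36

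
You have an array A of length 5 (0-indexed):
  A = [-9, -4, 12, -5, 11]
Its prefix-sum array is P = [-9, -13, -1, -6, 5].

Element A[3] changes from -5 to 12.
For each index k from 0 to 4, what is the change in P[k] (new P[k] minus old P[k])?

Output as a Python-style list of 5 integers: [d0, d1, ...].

Element change: A[3] -5 -> 12, delta = 17
For k < 3: P[k] unchanged, delta_P[k] = 0
For k >= 3: P[k] shifts by exactly 17
Delta array: [0, 0, 0, 17, 17]

Answer: [0, 0, 0, 17, 17]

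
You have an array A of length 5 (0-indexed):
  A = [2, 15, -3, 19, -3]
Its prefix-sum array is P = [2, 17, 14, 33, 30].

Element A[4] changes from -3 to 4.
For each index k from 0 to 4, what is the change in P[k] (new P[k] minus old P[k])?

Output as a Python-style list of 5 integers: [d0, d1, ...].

Element change: A[4] -3 -> 4, delta = 7
For k < 4: P[k] unchanged, delta_P[k] = 0
For k >= 4: P[k] shifts by exactly 7
Delta array: [0, 0, 0, 0, 7]

Answer: [0, 0, 0, 0, 7]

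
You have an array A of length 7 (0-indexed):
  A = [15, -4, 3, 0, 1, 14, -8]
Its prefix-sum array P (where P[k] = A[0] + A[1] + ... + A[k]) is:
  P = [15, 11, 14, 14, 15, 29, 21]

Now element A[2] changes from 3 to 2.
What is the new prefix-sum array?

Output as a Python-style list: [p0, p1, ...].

Change: A[2] 3 -> 2, delta = -1
P[k] for k < 2: unchanged (A[2] not included)
P[k] for k >= 2: shift by delta = -1
  P[0] = 15 + 0 = 15
  P[1] = 11 + 0 = 11
  P[2] = 14 + -1 = 13
  P[3] = 14 + -1 = 13
  P[4] = 15 + -1 = 14
  P[5] = 29 + -1 = 28
  P[6] = 21 + -1 = 20

Answer: [15, 11, 13, 13, 14, 28, 20]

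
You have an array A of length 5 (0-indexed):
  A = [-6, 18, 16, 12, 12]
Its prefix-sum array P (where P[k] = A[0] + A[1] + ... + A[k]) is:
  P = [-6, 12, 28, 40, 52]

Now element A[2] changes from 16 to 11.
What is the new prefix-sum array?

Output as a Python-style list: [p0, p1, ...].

Change: A[2] 16 -> 11, delta = -5
P[k] for k < 2: unchanged (A[2] not included)
P[k] for k >= 2: shift by delta = -5
  P[0] = -6 + 0 = -6
  P[1] = 12 + 0 = 12
  P[2] = 28 + -5 = 23
  P[3] = 40 + -5 = 35
  P[4] = 52 + -5 = 47

Answer: [-6, 12, 23, 35, 47]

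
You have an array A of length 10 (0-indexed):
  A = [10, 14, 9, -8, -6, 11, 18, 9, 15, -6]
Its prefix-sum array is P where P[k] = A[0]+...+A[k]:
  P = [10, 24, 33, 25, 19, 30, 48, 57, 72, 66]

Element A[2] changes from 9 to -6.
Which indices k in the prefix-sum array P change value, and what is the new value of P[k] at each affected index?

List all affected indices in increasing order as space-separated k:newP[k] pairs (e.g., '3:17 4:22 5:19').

P[k] = A[0] + ... + A[k]
P[k] includes A[2] iff k >= 2
Affected indices: 2, 3, ..., 9; delta = -15
  P[2]: 33 + -15 = 18
  P[3]: 25 + -15 = 10
  P[4]: 19 + -15 = 4
  P[5]: 30 + -15 = 15
  P[6]: 48 + -15 = 33
  P[7]: 57 + -15 = 42
  P[8]: 72 + -15 = 57
  P[9]: 66 + -15 = 51

Answer: 2:18 3:10 4:4 5:15 6:33 7:42 8:57 9:51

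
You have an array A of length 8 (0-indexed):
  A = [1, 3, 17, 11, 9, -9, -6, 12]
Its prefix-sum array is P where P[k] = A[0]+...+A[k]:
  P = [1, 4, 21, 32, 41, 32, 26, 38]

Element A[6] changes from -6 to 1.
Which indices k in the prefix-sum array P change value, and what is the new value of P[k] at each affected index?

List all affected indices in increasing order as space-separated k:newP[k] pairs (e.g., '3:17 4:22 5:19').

P[k] = A[0] + ... + A[k]
P[k] includes A[6] iff k >= 6
Affected indices: 6, 7, ..., 7; delta = 7
  P[6]: 26 + 7 = 33
  P[7]: 38 + 7 = 45

Answer: 6:33 7:45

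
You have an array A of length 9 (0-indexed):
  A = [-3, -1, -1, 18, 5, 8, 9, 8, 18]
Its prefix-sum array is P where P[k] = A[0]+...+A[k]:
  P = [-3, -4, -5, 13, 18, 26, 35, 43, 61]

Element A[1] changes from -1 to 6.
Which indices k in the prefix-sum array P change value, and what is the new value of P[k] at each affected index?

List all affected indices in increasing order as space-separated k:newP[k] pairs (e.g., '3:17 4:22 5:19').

Answer: 1:3 2:2 3:20 4:25 5:33 6:42 7:50 8:68

Derivation:
P[k] = A[0] + ... + A[k]
P[k] includes A[1] iff k >= 1
Affected indices: 1, 2, ..., 8; delta = 7
  P[1]: -4 + 7 = 3
  P[2]: -5 + 7 = 2
  P[3]: 13 + 7 = 20
  P[4]: 18 + 7 = 25
  P[5]: 26 + 7 = 33
  P[6]: 35 + 7 = 42
  P[7]: 43 + 7 = 50
  P[8]: 61 + 7 = 68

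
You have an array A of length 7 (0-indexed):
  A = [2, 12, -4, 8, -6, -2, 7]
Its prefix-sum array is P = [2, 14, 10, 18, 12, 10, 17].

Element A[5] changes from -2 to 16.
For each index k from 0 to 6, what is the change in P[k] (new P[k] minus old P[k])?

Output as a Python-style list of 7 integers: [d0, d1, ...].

Element change: A[5] -2 -> 16, delta = 18
For k < 5: P[k] unchanged, delta_P[k] = 0
For k >= 5: P[k] shifts by exactly 18
Delta array: [0, 0, 0, 0, 0, 18, 18]

Answer: [0, 0, 0, 0, 0, 18, 18]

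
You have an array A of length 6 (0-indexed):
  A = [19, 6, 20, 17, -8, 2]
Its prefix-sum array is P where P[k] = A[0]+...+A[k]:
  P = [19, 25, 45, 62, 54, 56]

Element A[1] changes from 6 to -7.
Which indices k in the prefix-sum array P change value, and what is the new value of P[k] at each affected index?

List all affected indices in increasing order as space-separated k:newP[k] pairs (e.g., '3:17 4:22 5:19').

Answer: 1:12 2:32 3:49 4:41 5:43

Derivation:
P[k] = A[0] + ... + A[k]
P[k] includes A[1] iff k >= 1
Affected indices: 1, 2, ..., 5; delta = -13
  P[1]: 25 + -13 = 12
  P[2]: 45 + -13 = 32
  P[3]: 62 + -13 = 49
  P[4]: 54 + -13 = 41
  P[5]: 56 + -13 = 43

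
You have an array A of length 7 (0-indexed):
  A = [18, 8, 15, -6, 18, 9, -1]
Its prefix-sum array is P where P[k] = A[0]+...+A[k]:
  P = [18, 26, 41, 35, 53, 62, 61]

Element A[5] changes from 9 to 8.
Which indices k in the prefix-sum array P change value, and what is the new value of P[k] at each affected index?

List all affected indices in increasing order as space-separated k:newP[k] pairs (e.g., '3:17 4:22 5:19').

Answer: 5:61 6:60

Derivation:
P[k] = A[0] + ... + A[k]
P[k] includes A[5] iff k >= 5
Affected indices: 5, 6, ..., 6; delta = -1
  P[5]: 62 + -1 = 61
  P[6]: 61 + -1 = 60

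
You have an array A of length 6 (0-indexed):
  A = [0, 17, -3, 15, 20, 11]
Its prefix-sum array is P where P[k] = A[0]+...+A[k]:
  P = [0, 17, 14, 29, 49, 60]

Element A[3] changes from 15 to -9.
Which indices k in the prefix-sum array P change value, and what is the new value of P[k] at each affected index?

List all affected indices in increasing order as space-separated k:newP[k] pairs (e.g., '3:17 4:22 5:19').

P[k] = A[0] + ... + A[k]
P[k] includes A[3] iff k >= 3
Affected indices: 3, 4, ..., 5; delta = -24
  P[3]: 29 + -24 = 5
  P[4]: 49 + -24 = 25
  P[5]: 60 + -24 = 36

Answer: 3:5 4:25 5:36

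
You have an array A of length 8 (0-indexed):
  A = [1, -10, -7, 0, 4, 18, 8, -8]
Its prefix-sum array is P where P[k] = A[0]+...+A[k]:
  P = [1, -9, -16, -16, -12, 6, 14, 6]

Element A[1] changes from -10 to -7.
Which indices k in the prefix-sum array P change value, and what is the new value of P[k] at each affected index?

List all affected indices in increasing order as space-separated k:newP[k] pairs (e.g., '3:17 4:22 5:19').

Answer: 1:-6 2:-13 3:-13 4:-9 5:9 6:17 7:9

Derivation:
P[k] = A[0] + ... + A[k]
P[k] includes A[1] iff k >= 1
Affected indices: 1, 2, ..., 7; delta = 3
  P[1]: -9 + 3 = -6
  P[2]: -16 + 3 = -13
  P[3]: -16 + 3 = -13
  P[4]: -12 + 3 = -9
  P[5]: 6 + 3 = 9
  P[6]: 14 + 3 = 17
  P[7]: 6 + 3 = 9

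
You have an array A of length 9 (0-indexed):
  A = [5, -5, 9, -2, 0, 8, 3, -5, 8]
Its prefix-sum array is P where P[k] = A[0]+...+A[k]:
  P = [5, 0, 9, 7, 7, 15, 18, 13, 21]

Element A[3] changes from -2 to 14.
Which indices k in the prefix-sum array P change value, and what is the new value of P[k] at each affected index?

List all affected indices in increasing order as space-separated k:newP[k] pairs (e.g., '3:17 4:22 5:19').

Answer: 3:23 4:23 5:31 6:34 7:29 8:37

Derivation:
P[k] = A[0] + ... + A[k]
P[k] includes A[3] iff k >= 3
Affected indices: 3, 4, ..., 8; delta = 16
  P[3]: 7 + 16 = 23
  P[4]: 7 + 16 = 23
  P[5]: 15 + 16 = 31
  P[6]: 18 + 16 = 34
  P[7]: 13 + 16 = 29
  P[8]: 21 + 16 = 37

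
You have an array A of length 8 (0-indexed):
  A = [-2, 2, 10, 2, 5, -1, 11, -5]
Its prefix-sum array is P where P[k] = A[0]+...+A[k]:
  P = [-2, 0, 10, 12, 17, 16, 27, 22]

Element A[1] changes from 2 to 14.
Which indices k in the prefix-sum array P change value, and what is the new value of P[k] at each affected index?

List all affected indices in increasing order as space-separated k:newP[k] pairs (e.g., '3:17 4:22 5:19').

P[k] = A[0] + ... + A[k]
P[k] includes A[1] iff k >= 1
Affected indices: 1, 2, ..., 7; delta = 12
  P[1]: 0 + 12 = 12
  P[2]: 10 + 12 = 22
  P[3]: 12 + 12 = 24
  P[4]: 17 + 12 = 29
  P[5]: 16 + 12 = 28
  P[6]: 27 + 12 = 39
  P[7]: 22 + 12 = 34

Answer: 1:12 2:22 3:24 4:29 5:28 6:39 7:34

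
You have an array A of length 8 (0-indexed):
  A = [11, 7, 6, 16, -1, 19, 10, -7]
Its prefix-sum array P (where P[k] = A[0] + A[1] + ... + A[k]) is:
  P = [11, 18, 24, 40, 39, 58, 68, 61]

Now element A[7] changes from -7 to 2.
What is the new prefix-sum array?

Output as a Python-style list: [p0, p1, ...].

Answer: [11, 18, 24, 40, 39, 58, 68, 70]

Derivation:
Change: A[7] -7 -> 2, delta = 9
P[k] for k < 7: unchanged (A[7] not included)
P[k] for k >= 7: shift by delta = 9
  P[0] = 11 + 0 = 11
  P[1] = 18 + 0 = 18
  P[2] = 24 + 0 = 24
  P[3] = 40 + 0 = 40
  P[4] = 39 + 0 = 39
  P[5] = 58 + 0 = 58
  P[6] = 68 + 0 = 68
  P[7] = 61 + 9 = 70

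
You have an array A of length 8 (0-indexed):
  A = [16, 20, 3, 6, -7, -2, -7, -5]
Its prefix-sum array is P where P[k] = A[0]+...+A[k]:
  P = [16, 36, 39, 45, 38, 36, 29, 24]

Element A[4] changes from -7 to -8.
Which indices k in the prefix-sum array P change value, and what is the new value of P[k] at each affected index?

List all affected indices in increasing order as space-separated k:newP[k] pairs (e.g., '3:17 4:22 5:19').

Answer: 4:37 5:35 6:28 7:23

Derivation:
P[k] = A[0] + ... + A[k]
P[k] includes A[4] iff k >= 4
Affected indices: 4, 5, ..., 7; delta = -1
  P[4]: 38 + -1 = 37
  P[5]: 36 + -1 = 35
  P[6]: 29 + -1 = 28
  P[7]: 24 + -1 = 23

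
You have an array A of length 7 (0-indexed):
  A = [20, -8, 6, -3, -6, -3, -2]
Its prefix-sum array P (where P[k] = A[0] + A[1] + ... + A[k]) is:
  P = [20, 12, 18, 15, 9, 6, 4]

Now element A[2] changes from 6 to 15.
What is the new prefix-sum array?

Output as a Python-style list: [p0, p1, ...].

Change: A[2] 6 -> 15, delta = 9
P[k] for k < 2: unchanged (A[2] not included)
P[k] for k >= 2: shift by delta = 9
  P[0] = 20 + 0 = 20
  P[1] = 12 + 0 = 12
  P[2] = 18 + 9 = 27
  P[3] = 15 + 9 = 24
  P[4] = 9 + 9 = 18
  P[5] = 6 + 9 = 15
  P[6] = 4 + 9 = 13

Answer: [20, 12, 27, 24, 18, 15, 13]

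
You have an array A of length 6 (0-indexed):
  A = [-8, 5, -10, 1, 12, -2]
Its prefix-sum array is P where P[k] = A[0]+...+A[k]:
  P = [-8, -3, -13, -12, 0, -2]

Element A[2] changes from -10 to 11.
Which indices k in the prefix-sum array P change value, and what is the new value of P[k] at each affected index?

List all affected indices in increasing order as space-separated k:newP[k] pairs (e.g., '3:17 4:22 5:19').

Answer: 2:8 3:9 4:21 5:19

Derivation:
P[k] = A[0] + ... + A[k]
P[k] includes A[2] iff k >= 2
Affected indices: 2, 3, ..., 5; delta = 21
  P[2]: -13 + 21 = 8
  P[3]: -12 + 21 = 9
  P[4]: 0 + 21 = 21
  P[5]: -2 + 21 = 19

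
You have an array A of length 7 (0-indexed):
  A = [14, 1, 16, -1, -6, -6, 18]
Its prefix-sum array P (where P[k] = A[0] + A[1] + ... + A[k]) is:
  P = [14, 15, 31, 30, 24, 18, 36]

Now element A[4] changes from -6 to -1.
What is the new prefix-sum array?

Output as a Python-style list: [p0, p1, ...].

Answer: [14, 15, 31, 30, 29, 23, 41]

Derivation:
Change: A[4] -6 -> -1, delta = 5
P[k] for k < 4: unchanged (A[4] not included)
P[k] for k >= 4: shift by delta = 5
  P[0] = 14 + 0 = 14
  P[1] = 15 + 0 = 15
  P[2] = 31 + 0 = 31
  P[3] = 30 + 0 = 30
  P[4] = 24 + 5 = 29
  P[5] = 18 + 5 = 23
  P[6] = 36 + 5 = 41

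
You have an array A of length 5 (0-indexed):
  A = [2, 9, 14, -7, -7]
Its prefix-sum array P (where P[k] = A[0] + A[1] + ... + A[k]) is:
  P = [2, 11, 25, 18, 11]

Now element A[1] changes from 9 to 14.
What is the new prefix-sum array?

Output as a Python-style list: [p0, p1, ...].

Answer: [2, 16, 30, 23, 16]

Derivation:
Change: A[1] 9 -> 14, delta = 5
P[k] for k < 1: unchanged (A[1] not included)
P[k] for k >= 1: shift by delta = 5
  P[0] = 2 + 0 = 2
  P[1] = 11 + 5 = 16
  P[2] = 25 + 5 = 30
  P[3] = 18 + 5 = 23
  P[4] = 11 + 5 = 16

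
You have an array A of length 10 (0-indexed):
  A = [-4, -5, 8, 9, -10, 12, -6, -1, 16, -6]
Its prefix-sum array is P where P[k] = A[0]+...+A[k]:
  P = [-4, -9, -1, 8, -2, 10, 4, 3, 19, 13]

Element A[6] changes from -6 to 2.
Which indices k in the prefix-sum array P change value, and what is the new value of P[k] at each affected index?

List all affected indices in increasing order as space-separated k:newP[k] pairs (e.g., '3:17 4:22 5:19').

P[k] = A[0] + ... + A[k]
P[k] includes A[6] iff k >= 6
Affected indices: 6, 7, ..., 9; delta = 8
  P[6]: 4 + 8 = 12
  P[7]: 3 + 8 = 11
  P[8]: 19 + 8 = 27
  P[9]: 13 + 8 = 21

Answer: 6:12 7:11 8:27 9:21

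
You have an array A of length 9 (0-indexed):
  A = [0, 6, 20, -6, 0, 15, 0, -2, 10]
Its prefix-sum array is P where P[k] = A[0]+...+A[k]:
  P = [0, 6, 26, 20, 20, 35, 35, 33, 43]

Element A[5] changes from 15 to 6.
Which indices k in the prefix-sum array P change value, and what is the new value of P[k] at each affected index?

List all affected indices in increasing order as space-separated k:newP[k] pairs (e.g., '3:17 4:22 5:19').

P[k] = A[0] + ... + A[k]
P[k] includes A[5] iff k >= 5
Affected indices: 5, 6, ..., 8; delta = -9
  P[5]: 35 + -9 = 26
  P[6]: 35 + -9 = 26
  P[7]: 33 + -9 = 24
  P[8]: 43 + -9 = 34

Answer: 5:26 6:26 7:24 8:34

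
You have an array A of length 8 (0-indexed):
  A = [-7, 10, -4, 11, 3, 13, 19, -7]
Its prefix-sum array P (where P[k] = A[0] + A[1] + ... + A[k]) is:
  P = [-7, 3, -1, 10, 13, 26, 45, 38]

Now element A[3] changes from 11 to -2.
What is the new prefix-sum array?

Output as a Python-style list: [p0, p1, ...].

Change: A[3] 11 -> -2, delta = -13
P[k] for k < 3: unchanged (A[3] not included)
P[k] for k >= 3: shift by delta = -13
  P[0] = -7 + 0 = -7
  P[1] = 3 + 0 = 3
  P[2] = -1 + 0 = -1
  P[3] = 10 + -13 = -3
  P[4] = 13 + -13 = 0
  P[5] = 26 + -13 = 13
  P[6] = 45 + -13 = 32
  P[7] = 38 + -13 = 25

Answer: [-7, 3, -1, -3, 0, 13, 32, 25]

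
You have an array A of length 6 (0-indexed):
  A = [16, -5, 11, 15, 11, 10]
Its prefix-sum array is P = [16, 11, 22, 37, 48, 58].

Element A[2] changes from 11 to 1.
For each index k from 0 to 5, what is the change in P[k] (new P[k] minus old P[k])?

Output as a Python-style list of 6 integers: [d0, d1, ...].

Answer: [0, 0, -10, -10, -10, -10]

Derivation:
Element change: A[2] 11 -> 1, delta = -10
For k < 2: P[k] unchanged, delta_P[k] = 0
For k >= 2: P[k] shifts by exactly -10
Delta array: [0, 0, -10, -10, -10, -10]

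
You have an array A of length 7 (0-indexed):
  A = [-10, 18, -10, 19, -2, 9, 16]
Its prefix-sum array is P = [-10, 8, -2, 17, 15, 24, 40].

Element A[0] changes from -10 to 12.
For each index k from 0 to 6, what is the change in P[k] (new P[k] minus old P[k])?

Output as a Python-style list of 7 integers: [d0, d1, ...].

Answer: [22, 22, 22, 22, 22, 22, 22]

Derivation:
Element change: A[0] -10 -> 12, delta = 22
For k < 0: P[k] unchanged, delta_P[k] = 0
For k >= 0: P[k] shifts by exactly 22
Delta array: [22, 22, 22, 22, 22, 22, 22]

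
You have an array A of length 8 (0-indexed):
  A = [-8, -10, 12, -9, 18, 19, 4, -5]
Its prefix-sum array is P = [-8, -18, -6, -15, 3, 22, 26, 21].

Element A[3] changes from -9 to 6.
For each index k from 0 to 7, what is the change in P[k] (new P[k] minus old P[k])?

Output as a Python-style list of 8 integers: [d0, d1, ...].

Element change: A[3] -9 -> 6, delta = 15
For k < 3: P[k] unchanged, delta_P[k] = 0
For k >= 3: P[k] shifts by exactly 15
Delta array: [0, 0, 0, 15, 15, 15, 15, 15]

Answer: [0, 0, 0, 15, 15, 15, 15, 15]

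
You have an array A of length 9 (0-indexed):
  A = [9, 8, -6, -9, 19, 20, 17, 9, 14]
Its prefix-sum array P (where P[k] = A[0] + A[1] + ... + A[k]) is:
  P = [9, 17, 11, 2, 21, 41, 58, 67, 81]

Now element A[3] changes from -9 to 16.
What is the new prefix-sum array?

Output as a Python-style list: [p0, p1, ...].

Answer: [9, 17, 11, 27, 46, 66, 83, 92, 106]

Derivation:
Change: A[3] -9 -> 16, delta = 25
P[k] for k < 3: unchanged (A[3] not included)
P[k] for k >= 3: shift by delta = 25
  P[0] = 9 + 0 = 9
  P[1] = 17 + 0 = 17
  P[2] = 11 + 0 = 11
  P[3] = 2 + 25 = 27
  P[4] = 21 + 25 = 46
  P[5] = 41 + 25 = 66
  P[6] = 58 + 25 = 83
  P[7] = 67 + 25 = 92
  P[8] = 81 + 25 = 106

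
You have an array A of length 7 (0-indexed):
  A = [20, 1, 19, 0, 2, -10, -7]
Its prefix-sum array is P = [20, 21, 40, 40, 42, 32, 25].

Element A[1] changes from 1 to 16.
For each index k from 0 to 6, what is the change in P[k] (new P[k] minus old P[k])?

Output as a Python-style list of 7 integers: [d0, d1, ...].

Element change: A[1] 1 -> 16, delta = 15
For k < 1: P[k] unchanged, delta_P[k] = 0
For k >= 1: P[k] shifts by exactly 15
Delta array: [0, 15, 15, 15, 15, 15, 15]

Answer: [0, 15, 15, 15, 15, 15, 15]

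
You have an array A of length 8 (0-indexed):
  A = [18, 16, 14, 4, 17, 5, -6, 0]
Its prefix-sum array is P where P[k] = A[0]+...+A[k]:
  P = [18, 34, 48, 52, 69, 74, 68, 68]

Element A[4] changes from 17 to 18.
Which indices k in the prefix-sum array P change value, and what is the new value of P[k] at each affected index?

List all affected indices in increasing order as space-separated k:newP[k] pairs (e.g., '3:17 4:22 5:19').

Answer: 4:70 5:75 6:69 7:69

Derivation:
P[k] = A[0] + ... + A[k]
P[k] includes A[4] iff k >= 4
Affected indices: 4, 5, ..., 7; delta = 1
  P[4]: 69 + 1 = 70
  P[5]: 74 + 1 = 75
  P[6]: 68 + 1 = 69
  P[7]: 68 + 1 = 69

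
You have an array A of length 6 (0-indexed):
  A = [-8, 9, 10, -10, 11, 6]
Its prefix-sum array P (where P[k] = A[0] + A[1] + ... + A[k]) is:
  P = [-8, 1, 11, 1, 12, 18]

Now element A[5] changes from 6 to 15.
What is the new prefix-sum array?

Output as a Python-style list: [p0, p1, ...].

Answer: [-8, 1, 11, 1, 12, 27]

Derivation:
Change: A[5] 6 -> 15, delta = 9
P[k] for k < 5: unchanged (A[5] not included)
P[k] for k >= 5: shift by delta = 9
  P[0] = -8 + 0 = -8
  P[1] = 1 + 0 = 1
  P[2] = 11 + 0 = 11
  P[3] = 1 + 0 = 1
  P[4] = 12 + 0 = 12
  P[5] = 18 + 9 = 27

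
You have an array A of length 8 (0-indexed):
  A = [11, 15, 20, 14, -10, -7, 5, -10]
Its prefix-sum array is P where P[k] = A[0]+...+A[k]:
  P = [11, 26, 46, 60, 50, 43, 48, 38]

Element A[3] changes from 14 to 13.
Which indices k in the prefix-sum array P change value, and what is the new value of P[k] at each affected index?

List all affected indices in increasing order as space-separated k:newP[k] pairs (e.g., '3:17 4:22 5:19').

Answer: 3:59 4:49 5:42 6:47 7:37

Derivation:
P[k] = A[0] + ... + A[k]
P[k] includes A[3] iff k >= 3
Affected indices: 3, 4, ..., 7; delta = -1
  P[3]: 60 + -1 = 59
  P[4]: 50 + -1 = 49
  P[5]: 43 + -1 = 42
  P[6]: 48 + -1 = 47
  P[7]: 38 + -1 = 37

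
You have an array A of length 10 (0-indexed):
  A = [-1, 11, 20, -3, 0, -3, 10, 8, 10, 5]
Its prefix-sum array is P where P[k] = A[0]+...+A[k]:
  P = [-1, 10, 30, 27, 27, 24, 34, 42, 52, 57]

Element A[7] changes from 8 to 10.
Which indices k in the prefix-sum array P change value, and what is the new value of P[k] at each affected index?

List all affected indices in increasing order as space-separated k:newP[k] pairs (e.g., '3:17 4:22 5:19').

Answer: 7:44 8:54 9:59

Derivation:
P[k] = A[0] + ... + A[k]
P[k] includes A[7] iff k >= 7
Affected indices: 7, 8, ..., 9; delta = 2
  P[7]: 42 + 2 = 44
  P[8]: 52 + 2 = 54
  P[9]: 57 + 2 = 59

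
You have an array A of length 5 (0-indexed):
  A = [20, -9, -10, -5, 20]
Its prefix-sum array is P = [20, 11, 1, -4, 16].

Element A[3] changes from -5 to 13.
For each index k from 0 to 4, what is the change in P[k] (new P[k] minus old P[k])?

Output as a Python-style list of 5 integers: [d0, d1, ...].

Answer: [0, 0, 0, 18, 18]

Derivation:
Element change: A[3] -5 -> 13, delta = 18
For k < 3: P[k] unchanged, delta_P[k] = 0
For k >= 3: P[k] shifts by exactly 18
Delta array: [0, 0, 0, 18, 18]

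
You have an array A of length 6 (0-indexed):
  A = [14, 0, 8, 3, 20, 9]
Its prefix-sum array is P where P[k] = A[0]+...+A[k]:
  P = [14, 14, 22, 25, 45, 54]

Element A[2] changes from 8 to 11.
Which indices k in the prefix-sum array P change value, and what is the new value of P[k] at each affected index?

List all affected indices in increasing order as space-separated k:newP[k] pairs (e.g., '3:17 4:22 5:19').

Answer: 2:25 3:28 4:48 5:57

Derivation:
P[k] = A[0] + ... + A[k]
P[k] includes A[2] iff k >= 2
Affected indices: 2, 3, ..., 5; delta = 3
  P[2]: 22 + 3 = 25
  P[3]: 25 + 3 = 28
  P[4]: 45 + 3 = 48
  P[5]: 54 + 3 = 57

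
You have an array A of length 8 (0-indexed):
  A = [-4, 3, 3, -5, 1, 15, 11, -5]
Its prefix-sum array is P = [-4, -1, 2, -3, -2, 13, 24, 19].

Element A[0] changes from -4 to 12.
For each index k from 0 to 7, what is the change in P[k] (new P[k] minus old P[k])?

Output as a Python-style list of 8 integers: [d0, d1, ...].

Element change: A[0] -4 -> 12, delta = 16
For k < 0: P[k] unchanged, delta_P[k] = 0
For k >= 0: P[k] shifts by exactly 16
Delta array: [16, 16, 16, 16, 16, 16, 16, 16]

Answer: [16, 16, 16, 16, 16, 16, 16, 16]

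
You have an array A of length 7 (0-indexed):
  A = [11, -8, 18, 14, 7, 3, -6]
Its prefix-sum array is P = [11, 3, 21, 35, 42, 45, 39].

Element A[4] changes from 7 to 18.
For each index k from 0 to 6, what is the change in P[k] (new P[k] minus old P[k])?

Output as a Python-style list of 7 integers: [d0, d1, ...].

Answer: [0, 0, 0, 0, 11, 11, 11]

Derivation:
Element change: A[4] 7 -> 18, delta = 11
For k < 4: P[k] unchanged, delta_P[k] = 0
For k >= 4: P[k] shifts by exactly 11
Delta array: [0, 0, 0, 0, 11, 11, 11]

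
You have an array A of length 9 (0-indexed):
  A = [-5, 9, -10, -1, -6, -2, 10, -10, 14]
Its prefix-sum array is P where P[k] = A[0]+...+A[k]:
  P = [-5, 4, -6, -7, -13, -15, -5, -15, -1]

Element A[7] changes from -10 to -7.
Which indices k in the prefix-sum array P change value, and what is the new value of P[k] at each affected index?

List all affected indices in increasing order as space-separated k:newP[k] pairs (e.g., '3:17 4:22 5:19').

P[k] = A[0] + ... + A[k]
P[k] includes A[7] iff k >= 7
Affected indices: 7, 8, ..., 8; delta = 3
  P[7]: -15 + 3 = -12
  P[8]: -1 + 3 = 2

Answer: 7:-12 8:2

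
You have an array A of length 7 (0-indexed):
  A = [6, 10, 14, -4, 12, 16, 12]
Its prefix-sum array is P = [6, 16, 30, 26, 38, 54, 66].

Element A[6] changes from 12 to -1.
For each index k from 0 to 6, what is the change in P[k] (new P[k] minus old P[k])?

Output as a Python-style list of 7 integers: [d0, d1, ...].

Answer: [0, 0, 0, 0, 0, 0, -13]

Derivation:
Element change: A[6] 12 -> -1, delta = -13
For k < 6: P[k] unchanged, delta_P[k] = 0
For k >= 6: P[k] shifts by exactly -13
Delta array: [0, 0, 0, 0, 0, 0, -13]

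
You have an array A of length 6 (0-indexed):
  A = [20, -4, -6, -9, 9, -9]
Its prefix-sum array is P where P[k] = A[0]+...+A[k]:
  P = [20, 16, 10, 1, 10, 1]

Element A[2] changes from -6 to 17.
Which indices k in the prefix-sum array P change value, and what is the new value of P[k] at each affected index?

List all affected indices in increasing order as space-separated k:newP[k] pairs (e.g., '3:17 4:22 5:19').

P[k] = A[0] + ... + A[k]
P[k] includes A[2] iff k >= 2
Affected indices: 2, 3, ..., 5; delta = 23
  P[2]: 10 + 23 = 33
  P[3]: 1 + 23 = 24
  P[4]: 10 + 23 = 33
  P[5]: 1 + 23 = 24

Answer: 2:33 3:24 4:33 5:24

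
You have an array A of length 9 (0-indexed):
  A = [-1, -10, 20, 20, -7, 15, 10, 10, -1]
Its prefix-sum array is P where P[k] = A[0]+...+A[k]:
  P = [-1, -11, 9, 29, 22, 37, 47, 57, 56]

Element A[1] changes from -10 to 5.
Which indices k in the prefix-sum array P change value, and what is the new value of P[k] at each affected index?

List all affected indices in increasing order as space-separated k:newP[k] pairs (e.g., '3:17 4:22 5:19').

P[k] = A[0] + ... + A[k]
P[k] includes A[1] iff k >= 1
Affected indices: 1, 2, ..., 8; delta = 15
  P[1]: -11 + 15 = 4
  P[2]: 9 + 15 = 24
  P[3]: 29 + 15 = 44
  P[4]: 22 + 15 = 37
  P[5]: 37 + 15 = 52
  P[6]: 47 + 15 = 62
  P[7]: 57 + 15 = 72
  P[8]: 56 + 15 = 71

Answer: 1:4 2:24 3:44 4:37 5:52 6:62 7:72 8:71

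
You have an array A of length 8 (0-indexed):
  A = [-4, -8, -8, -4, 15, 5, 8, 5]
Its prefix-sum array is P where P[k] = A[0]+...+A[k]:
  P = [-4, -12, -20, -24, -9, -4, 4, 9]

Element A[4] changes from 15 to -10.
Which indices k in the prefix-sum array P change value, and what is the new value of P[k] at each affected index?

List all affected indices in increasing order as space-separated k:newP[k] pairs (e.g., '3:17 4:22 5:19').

Answer: 4:-34 5:-29 6:-21 7:-16

Derivation:
P[k] = A[0] + ... + A[k]
P[k] includes A[4] iff k >= 4
Affected indices: 4, 5, ..., 7; delta = -25
  P[4]: -9 + -25 = -34
  P[5]: -4 + -25 = -29
  P[6]: 4 + -25 = -21
  P[7]: 9 + -25 = -16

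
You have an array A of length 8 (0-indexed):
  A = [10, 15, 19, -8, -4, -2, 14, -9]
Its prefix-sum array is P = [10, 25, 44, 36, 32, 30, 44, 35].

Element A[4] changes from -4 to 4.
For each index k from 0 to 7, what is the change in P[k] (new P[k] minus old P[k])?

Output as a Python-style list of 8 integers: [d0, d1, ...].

Answer: [0, 0, 0, 0, 8, 8, 8, 8]

Derivation:
Element change: A[4] -4 -> 4, delta = 8
For k < 4: P[k] unchanged, delta_P[k] = 0
For k >= 4: P[k] shifts by exactly 8
Delta array: [0, 0, 0, 0, 8, 8, 8, 8]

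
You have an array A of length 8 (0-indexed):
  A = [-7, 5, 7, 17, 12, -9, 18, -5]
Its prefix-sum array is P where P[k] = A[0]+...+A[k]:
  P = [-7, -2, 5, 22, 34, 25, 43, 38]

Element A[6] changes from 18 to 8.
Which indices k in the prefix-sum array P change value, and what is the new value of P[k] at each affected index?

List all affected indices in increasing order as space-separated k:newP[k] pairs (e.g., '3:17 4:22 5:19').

P[k] = A[0] + ... + A[k]
P[k] includes A[6] iff k >= 6
Affected indices: 6, 7, ..., 7; delta = -10
  P[6]: 43 + -10 = 33
  P[7]: 38 + -10 = 28

Answer: 6:33 7:28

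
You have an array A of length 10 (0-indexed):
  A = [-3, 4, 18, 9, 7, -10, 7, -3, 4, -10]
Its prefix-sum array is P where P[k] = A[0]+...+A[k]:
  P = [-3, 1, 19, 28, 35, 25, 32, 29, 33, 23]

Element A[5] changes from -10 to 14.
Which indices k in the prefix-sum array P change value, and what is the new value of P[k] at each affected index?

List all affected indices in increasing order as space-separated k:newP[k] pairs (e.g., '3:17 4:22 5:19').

P[k] = A[0] + ... + A[k]
P[k] includes A[5] iff k >= 5
Affected indices: 5, 6, ..., 9; delta = 24
  P[5]: 25 + 24 = 49
  P[6]: 32 + 24 = 56
  P[7]: 29 + 24 = 53
  P[8]: 33 + 24 = 57
  P[9]: 23 + 24 = 47

Answer: 5:49 6:56 7:53 8:57 9:47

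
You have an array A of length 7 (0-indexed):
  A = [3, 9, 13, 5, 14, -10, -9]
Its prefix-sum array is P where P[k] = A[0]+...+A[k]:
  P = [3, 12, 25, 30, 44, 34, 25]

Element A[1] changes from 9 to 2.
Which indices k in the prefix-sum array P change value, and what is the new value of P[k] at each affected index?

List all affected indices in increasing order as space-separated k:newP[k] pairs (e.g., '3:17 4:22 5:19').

Answer: 1:5 2:18 3:23 4:37 5:27 6:18

Derivation:
P[k] = A[0] + ... + A[k]
P[k] includes A[1] iff k >= 1
Affected indices: 1, 2, ..., 6; delta = -7
  P[1]: 12 + -7 = 5
  P[2]: 25 + -7 = 18
  P[3]: 30 + -7 = 23
  P[4]: 44 + -7 = 37
  P[5]: 34 + -7 = 27
  P[6]: 25 + -7 = 18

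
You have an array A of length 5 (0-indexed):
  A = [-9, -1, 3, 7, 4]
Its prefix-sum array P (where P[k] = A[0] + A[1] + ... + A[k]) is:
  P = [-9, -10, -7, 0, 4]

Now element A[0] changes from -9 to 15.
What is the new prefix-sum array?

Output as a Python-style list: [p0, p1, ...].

Change: A[0] -9 -> 15, delta = 24
P[k] for k < 0: unchanged (A[0] not included)
P[k] for k >= 0: shift by delta = 24
  P[0] = -9 + 24 = 15
  P[1] = -10 + 24 = 14
  P[2] = -7 + 24 = 17
  P[3] = 0 + 24 = 24
  P[4] = 4 + 24 = 28

Answer: [15, 14, 17, 24, 28]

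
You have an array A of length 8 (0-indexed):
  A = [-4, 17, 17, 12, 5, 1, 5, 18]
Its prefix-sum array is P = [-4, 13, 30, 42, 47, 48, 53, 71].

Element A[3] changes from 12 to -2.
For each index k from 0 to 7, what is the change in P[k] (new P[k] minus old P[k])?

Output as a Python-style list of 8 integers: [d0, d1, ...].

Element change: A[3] 12 -> -2, delta = -14
For k < 3: P[k] unchanged, delta_P[k] = 0
For k >= 3: P[k] shifts by exactly -14
Delta array: [0, 0, 0, -14, -14, -14, -14, -14]

Answer: [0, 0, 0, -14, -14, -14, -14, -14]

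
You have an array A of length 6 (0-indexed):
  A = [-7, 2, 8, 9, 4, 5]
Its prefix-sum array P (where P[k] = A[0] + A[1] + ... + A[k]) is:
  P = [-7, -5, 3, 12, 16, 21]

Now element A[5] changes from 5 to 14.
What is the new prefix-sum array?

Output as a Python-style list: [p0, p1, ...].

Answer: [-7, -5, 3, 12, 16, 30]

Derivation:
Change: A[5] 5 -> 14, delta = 9
P[k] for k < 5: unchanged (A[5] not included)
P[k] for k >= 5: shift by delta = 9
  P[0] = -7 + 0 = -7
  P[1] = -5 + 0 = -5
  P[2] = 3 + 0 = 3
  P[3] = 12 + 0 = 12
  P[4] = 16 + 0 = 16
  P[5] = 21 + 9 = 30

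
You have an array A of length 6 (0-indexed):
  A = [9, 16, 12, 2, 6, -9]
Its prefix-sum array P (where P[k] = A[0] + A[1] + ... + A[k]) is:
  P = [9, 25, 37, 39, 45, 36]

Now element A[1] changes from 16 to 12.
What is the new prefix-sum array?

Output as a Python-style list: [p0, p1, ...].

Answer: [9, 21, 33, 35, 41, 32]

Derivation:
Change: A[1] 16 -> 12, delta = -4
P[k] for k < 1: unchanged (A[1] not included)
P[k] for k >= 1: shift by delta = -4
  P[0] = 9 + 0 = 9
  P[1] = 25 + -4 = 21
  P[2] = 37 + -4 = 33
  P[3] = 39 + -4 = 35
  P[4] = 45 + -4 = 41
  P[5] = 36 + -4 = 32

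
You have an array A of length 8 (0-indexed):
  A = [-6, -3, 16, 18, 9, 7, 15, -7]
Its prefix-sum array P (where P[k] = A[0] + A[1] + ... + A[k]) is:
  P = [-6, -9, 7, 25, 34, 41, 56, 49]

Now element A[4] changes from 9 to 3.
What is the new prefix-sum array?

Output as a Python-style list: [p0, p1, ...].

Answer: [-6, -9, 7, 25, 28, 35, 50, 43]

Derivation:
Change: A[4] 9 -> 3, delta = -6
P[k] for k < 4: unchanged (A[4] not included)
P[k] for k >= 4: shift by delta = -6
  P[0] = -6 + 0 = -6
  P[1] = -9 + 0 = -9
  P[2] = 7 + 0 = 7
  P[3] = 25 + 0 = 25
  P[4] = 34 + -6 = 28
  P[5] = 41 + -6 = 35
  P[6] = 56 + -6 = 50
  P[7] = 49 + -6 = 43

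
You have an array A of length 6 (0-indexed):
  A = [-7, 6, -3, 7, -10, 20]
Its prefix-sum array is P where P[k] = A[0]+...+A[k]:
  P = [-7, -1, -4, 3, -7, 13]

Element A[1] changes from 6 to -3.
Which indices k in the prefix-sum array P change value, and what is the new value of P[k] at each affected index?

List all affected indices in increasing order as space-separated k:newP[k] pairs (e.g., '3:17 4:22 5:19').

Answer: 1:-10 2:-13 3:-6 4:-16 5:4

Derivation:
P[k] = A[0] + ... + A[k]
P[k] includes A[1] iff k >= 1
Affected indices: 1, 2, ..., 5; delta = -9
  P[1]: -1 + -9 = -10
  P[2]: -4 + -9 = -13
  P[3]: 3 + -9 = -6
  P[4]: -7 + -9 = -16
  P[5]: 13 + -9 = 4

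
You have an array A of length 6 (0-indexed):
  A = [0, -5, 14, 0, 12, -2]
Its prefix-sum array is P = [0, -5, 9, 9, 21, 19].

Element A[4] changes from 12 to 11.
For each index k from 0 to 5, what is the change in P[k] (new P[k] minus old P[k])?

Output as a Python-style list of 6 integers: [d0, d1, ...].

Answer: [0, 0, 0, 0, -1, -1]

Derivation:
Element change: A[4] 12 -> 11, delta = -1
For k < 4: P[k] unchanged, delta_P[k] = 0
For k >= 4: P[k] shifts by exactly -1
Delta array: [0, 0, 0, 0, -1, -1]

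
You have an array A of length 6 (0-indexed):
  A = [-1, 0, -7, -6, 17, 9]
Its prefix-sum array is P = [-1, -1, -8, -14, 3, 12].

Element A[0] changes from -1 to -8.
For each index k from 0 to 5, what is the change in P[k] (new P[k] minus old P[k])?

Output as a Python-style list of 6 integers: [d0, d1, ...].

Element change: A[0] -1 -> -8, delta = -7
For k < 0: P[k] unchanged, delta_P[k] = 0
For k >= 0: P[k] shifts by exactly -7
Delta array: [-7, -7, -7, -7, -7, -7]

Answer: [-7, -7, -7, -7, -7, -7]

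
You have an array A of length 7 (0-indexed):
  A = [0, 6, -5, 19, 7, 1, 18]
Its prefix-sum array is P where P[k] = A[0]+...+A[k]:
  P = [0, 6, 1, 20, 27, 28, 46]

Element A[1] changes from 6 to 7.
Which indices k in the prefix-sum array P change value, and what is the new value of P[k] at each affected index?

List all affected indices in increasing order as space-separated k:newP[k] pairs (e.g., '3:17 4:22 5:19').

P[k] = A[0] + ... + A[k]
P[k] includes A[1] iff k >= 1
Affected indices: 1, 2, ..., 6; delta = 1
  P[1]: 6 + 1 = 7
  P[2]: 1 + 1 = 2
  P[3]: 20 + 1 = 21
  P[4]: 27 + 1 = 28
  P[5]: 28 + 1 = 29
  P[6]: 46 + 1 = 47

Answer: 1:7 2:2 3:21 4:28 5:29 6:47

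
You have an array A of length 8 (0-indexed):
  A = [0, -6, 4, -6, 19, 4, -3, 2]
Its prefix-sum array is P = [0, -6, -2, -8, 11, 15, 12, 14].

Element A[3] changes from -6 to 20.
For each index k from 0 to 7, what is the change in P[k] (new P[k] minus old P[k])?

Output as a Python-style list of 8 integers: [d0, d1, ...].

Element change: A[3] -6 -> 20, delta = 26
For k < 3: P[k] unchanged, delta_P[k] = 0
For k >= 3: P[k] shifts by exactly 26
Delta array: [0, 0, 0, 26, 26, 26, 26, 26]

Answer: [0, 0, 0, 26, 26, 26, 26, 26]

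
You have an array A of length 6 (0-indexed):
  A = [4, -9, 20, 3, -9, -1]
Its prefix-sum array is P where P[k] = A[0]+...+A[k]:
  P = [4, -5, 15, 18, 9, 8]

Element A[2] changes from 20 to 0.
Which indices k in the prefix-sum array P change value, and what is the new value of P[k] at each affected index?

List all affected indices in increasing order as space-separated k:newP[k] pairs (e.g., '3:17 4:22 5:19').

P[k] = A[0] + ... + A[k]
P[k] includes A[2] iff k >= 2
Affected indices: 2, 3, ..., 5; delta = -20
  P[2]: 15 + -20 = -5
  P[3]: 18 + -20 = -2
  P[4]: 9 + -20 = -11
  P[5]: 8 + -20 = -12

Answer: 2:-5 3:-2 4:-11 5:-12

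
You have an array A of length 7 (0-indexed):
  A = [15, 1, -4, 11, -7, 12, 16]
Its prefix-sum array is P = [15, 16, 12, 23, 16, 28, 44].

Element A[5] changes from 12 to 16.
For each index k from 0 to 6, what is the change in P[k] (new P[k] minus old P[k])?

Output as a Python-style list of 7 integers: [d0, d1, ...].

Element change: A[5] 12 -> 16, delta = 4
For k < 5: P[k] unchanged, delta_P[k] = 0
For k >= 5: P[k] shifts by exactly 4
Delta array: [0, 0, 0, 0, 0, 4, 4]

Answer: [0, 0, 0, 0, 0, 4, 4]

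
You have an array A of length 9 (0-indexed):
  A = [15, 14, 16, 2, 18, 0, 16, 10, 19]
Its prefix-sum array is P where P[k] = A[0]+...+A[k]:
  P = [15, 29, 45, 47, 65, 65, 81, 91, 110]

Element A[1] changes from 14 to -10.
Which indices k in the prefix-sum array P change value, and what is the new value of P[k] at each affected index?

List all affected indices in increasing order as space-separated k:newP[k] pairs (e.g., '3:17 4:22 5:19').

P[k] = A[0] + ... + A[k]
P[k] includes A[1] iff k >= 1
Affected indices: 1, 2, ..., 8; delta = -24
  P[1]: 29 + -24 = 5
  P[2]: 45 + -24 = 21
  P[3]: 47 + -24 = 23
  P[4]: 65 + -24 = 41
  P[5]: 65 + -24 = 41
  P[6]: 81 + -24 = 57
  P[7]: 91 + -24 = 67
  P[8]: 110 + -24 = 86

Answer: 1:5 2:21 3:23 4:41 5:41 6:57 7:67 8:86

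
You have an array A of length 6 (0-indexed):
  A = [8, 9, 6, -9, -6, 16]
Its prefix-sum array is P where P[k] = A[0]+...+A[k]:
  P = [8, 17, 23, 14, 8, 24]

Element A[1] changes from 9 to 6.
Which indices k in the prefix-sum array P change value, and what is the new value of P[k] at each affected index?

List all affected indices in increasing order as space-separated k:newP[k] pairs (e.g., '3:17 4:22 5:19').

P[k] = A[0] + ... + A[k]
P[k] includes A[1] iff k >= 1
Affected indices: 1, 2, ..., 5; delta = -3
  P[1]: 17 + -3 = 14
  P[2]: 23 + -3 = 20
  P[3]: 14 + -3 = 11
  P[4]: 8 + -3 = 5
  P[5]: 24 + -3 = 21

Answer: 1:14 2:20 3:11 4:5 5:21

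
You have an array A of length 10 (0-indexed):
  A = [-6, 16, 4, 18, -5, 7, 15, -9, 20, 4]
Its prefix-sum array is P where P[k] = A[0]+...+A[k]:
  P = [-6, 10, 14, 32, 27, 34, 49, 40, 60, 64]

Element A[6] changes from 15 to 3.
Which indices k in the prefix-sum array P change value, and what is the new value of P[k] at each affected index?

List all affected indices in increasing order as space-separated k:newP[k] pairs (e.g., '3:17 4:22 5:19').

P[k] = A[0] + ... + A[k]
P[k] includes A[6] iff k >= 6
Affected indices: 6, 7, ..., 9; delta = -12
  P[6]: 49 + -12 = 37
  P[7]: 40 + -12 = 28
  P[8]: 60 + -12 = 48
  P[9]: 64 + -12 = 52

Answer: 6:37 7:28 8:48 9:52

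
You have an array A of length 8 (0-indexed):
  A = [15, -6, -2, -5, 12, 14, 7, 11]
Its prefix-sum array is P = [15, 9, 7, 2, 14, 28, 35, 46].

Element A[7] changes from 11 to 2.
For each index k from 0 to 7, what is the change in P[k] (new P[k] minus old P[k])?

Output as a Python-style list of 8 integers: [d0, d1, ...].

Element change: A[7] 11 -> 2, delta = -9
For k < 7: P[k] unchanged, delta_P[k] = 0
For k >= 7: P[k] shifts by exactly -9
Delta array: [0, 0, 0, 0, 0, 0, 0, -9]

Answer: [0, 0, 0, 0, 0, 0, 0, -9]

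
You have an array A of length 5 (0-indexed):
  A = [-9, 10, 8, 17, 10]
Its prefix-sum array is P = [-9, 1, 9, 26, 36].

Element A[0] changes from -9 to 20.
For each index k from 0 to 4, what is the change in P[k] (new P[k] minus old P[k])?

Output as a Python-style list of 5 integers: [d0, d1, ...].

Answer: [29, 29, 29, 29, 29]

Derivation:
Element change: A[0] -9 -> 20, delta = 29
For k < 0: P[k] unchanged, delta_P[k] = 0
For k >= 0: P[k] shifts by exactly 29
Delta array: [29, 29, 29, 29, 29]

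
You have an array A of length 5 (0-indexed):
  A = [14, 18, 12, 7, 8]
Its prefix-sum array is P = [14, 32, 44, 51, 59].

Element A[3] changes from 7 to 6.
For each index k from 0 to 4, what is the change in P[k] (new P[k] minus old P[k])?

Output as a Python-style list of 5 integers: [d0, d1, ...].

Answer: [0, 0, 0, -1, -1]

Derivation:
Element change: A[3] 7 -> 6, delta = -1
For k < 3: P[k] unchanged, delta_P[k] = 0
For k >= 3: P[k] shifts by exactly -1
Delta array: [0, 0, 0, -1, -1]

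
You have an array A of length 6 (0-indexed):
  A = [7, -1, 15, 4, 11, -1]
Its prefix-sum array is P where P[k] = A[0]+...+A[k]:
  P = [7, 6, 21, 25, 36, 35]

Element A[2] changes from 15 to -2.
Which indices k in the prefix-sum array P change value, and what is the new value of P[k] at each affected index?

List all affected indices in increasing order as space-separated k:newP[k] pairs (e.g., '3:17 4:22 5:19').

Answer: 2:4 3:8 4:19 5:18

Derivation:
P[k] = A[0] + ... + A[k]
P[k] includes A[2] iff k >= 2
Affected indices: 2, 3, ..., 5; delta = -17
  P[2]: 21 + -17 = 4
  P[3]: 25 + -17 = 8
  P[4]: 36 + -17 = 19
  P[5]: 35 + -17 = 18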